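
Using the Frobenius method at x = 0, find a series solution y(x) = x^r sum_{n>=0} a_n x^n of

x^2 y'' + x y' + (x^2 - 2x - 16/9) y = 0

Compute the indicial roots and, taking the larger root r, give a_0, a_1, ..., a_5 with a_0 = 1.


Write in Frobenius form y'' + (p(x)/x) y' + (q(x)/x^2) y = 0:
  p(x) = 1,  q(x) = x^2 - 2x - 16/9.
Indicial equation: r(r-1) + (1) r + (-16/9) = 0 -> roots r_1 = 4/3, r_2 = -4/3.
Take r = r_1 = 4/3. Let y(x) = x^r sum_{n>=0} a_n x^n with a_0 = 1.
Substitute y = x^r sum a_n x^n and match x^{r+n}. The recurrence is
  D(n) a_n - 2 a_{n-1} + 1 a_{n-2} = 0,  where D(n) = (r+n)(r+n-1) + (1)(r+n) + (-16/9).
  a_n = [2 a_{n-1} - 1 a_{n-2}] / D(n).
Since the indicial polynomial factors as (r - r_1)(r - r_2), D(n) = (r_1 + n - r_1)(r_1 + n - r_2) = n(n + 8/3).
Evaluating step by step (a_0 = 1):
  n = 1: D(1) = 1(1 + 8/3) = 11/3; numerator = 2(1) = 2; a_1 = (2)/(11/3) = 6/11
  n = 2: D(2) = 2(2 + 8/3) = 28/3; numerator = 2(6/11) - 1(1) = 1/11; a_2 = (1/11)/(28/3) = 3/308
  n = 3: D(3) = 3(3 + 8/3) = 17; numerator = 2(3/308) - 1(6/11) = -81/154; a_3 = (-81/154)/(17) = -81/2618
  n = 4: D(4) = 4(4 + 8/3) = 80/3; numerator = 2(-81/2618) - 1(3/308) = -375/5236; a_4 = (-375/5236)/(80/3) = -225/83776
  n = 5: D(5) = 5(5 + 8/3) = 115/3; numerator = 2(-225/83776) - 1(-81/2618) = 9/352; a_5 = (9/352)/(115/3) = 27/40480

r = 4/3; a_0 = 1; a_1 = 6/11; a_2 = 3/308; a_3 = -81/2618; a_4 = -225/83776; a_5 = 27/40480


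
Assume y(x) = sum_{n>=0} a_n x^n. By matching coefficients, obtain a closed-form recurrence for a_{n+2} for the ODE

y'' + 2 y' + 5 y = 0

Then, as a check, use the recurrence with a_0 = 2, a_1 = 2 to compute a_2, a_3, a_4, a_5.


Substitute y = sum_n a_n x^n.
y''(x) has coefficient (n+2)(n+1) a_{n+2} at x^n;
2 y'(x) has coefficient 2 (n+1) a_{n+1} at x^n;
5 y(x) has coefficient 5 a_n at x^n.
Matching x^n: (n+2)(n+1) a_{n+2} + 2 (n+1) a_{n+1} + 5 a_n = 0.
Thus a_{n+2} = [-2 (n+1) a_{n+1} - 5 a_n] / ((n+1)(n+2)).

Check with a_0 = 2, a_1 = 2 (apply the recurrence for n = 0, 1, 2, 3): a_0 = 2, a_1 = 2, a_2 = -7, a_3 = 3, a_4 = 17/12, a_5 = -79/60.

a_(n+2) = [-2 (n+1) a_(n+1) - 5 a_n] / ((n+1)(n+2)); check: a_0 = 2, a_1 = 2, a_2 = -7, a_3 = 3, a_4 = 17/12, a_5 = -79/60


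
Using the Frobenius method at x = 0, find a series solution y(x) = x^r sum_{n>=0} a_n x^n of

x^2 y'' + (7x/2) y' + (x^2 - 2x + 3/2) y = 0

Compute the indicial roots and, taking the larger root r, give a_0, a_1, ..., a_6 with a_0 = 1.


Write in Frobenius form y'' + (p(x)/x) y' + (q(x)/x^2) y = 0:
  p(x) = 7/2,  q(x) = x^2 - 2x + 3/2.
Indicial equation: r(r-1) + (7/2) r + (3/2) = 0 -> roots r_1 = -1, r_2 = -3/2.
Take r = r_1 = -1. Let y(x) = x^r sum_{n>=0} a_n x^n with a_0 = 1.
Substitute y = x^r sum a_n x^n and match x^{r+n}. The recurrence is
  D(n) a_n - 2 a_{n-1} + 1 a_{n-2} = 0,  where D(n) = (r+n)(r+n-1) + (7/2)(r+n) + (3/2).
  a_n = [2 a_{n-1} - 1 a_{n-2}] / D(n).
Since the indicial polynomial factors as (r - r_1)(r - r_2), D(n) = (r_1 + n - r_1)(r_1 + n - r_2) = n(n + 1/2).
Evaluating step by step (a_0 = 1):
  n = 1: D(1) = 1(1 + 1/2) = 3/2; numerator = 2(1) = 2; a_1 = (2)/(3/2) = 4/3
  n = 2: D(2) = 2(2 + 1/2) = 5; numerator = 2(4/3) - 1(1) = 5/3; a_2 = (5/3)/(5) = 1/3
  n = 3: D(3) = 3(3 + 1/2) = 21/2; numerator = 2(1/3) - 1(4/3) = -2/3; a_3 = (-2/3)/(21/2) = -4/63
  n = 4: D(4) = 4(4 + 1/2) = 18; numerator = 2(-4/63) - 1(1/3) = -29/63; a_4 = (-29/63)/(18) = -29/1134
  n = 5: D(5) = 5(5 + 1/2) = 55/2; numerator = 2(-29/1134) - 1(-4/63) = 1/81; a_5 = (1/81)/(55/2) = 2/4455
  n = 6: D(6) = 6(6 + 1/2) = 39; numerator = 2(2/4455) - 1(-29/1134) = 1651/62370; a_6 = (1651/62370)/(39) = 127/187110

r = -1; a_0 = 1; a_1 = 4/3; a_2 = 1/3; a_3 = -4/63; a_4 = -29/1134; a_5 = 2/4455; a_6 = 127/187110


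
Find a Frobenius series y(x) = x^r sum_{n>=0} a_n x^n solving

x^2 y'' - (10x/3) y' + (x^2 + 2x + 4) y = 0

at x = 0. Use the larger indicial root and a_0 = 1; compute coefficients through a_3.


Write in Frobenius form y'' + (p(x)/x) y' + (q(x)/x^2) y = 0:
  p(x) = -10/3,  q(x) = x^2 + 2x + 4.
Indicial equation: r(r-1) + (-10/3) r + (4) = 0 -> roots r_1 = 3, r_2 = 4/3.
Take r = r_1 = 3. Let y(x) = x^r sum_{n>=0} a_n x^n with a_0 = 1.
Substitute y = x^r sum a_n x^n and match x^{r+n}. The recurrence is
  D(n) a_n + 2 a_{n-1} + 1 a_{n-2} = 0,  where D(n) = (r+n)(r+n-1) + (-10/3)(r+n) + (4).
  a_n = [-2 a_{n-1} - 1 a_{n-2}] / D(n).
Since the indicial polynomial factors as (r - r_1)(r - r_2), D(n) = (r_1 + n - r_1)(r_1 + n - r_2) = n(n + 5/3).
Evaluating step by step (a_0 = 1):
  n = 1: D(1) = 1(1 + 5/3) = 8/3; numerator = -2(1) = -2; a_1 = (-2)/(8/3) = -3/4
  n = 2: D(2) = 2(2 + 5/3) = 22/3; numerator = -2(-3/4) - 1(1) = 1/2; a_2 = (1/2)/(22/3) = 3/44
  n = 3: D(3) = 3(3 + 5/3) = 14; numerator = -2(3/44) - 1(-3/4) = 27/44; a_3 = (27/44)/(14) = 27/616

r = 3; a_0 = 1; a_1 = -3/4; a_2 = 3/44; a_3 = 27/616


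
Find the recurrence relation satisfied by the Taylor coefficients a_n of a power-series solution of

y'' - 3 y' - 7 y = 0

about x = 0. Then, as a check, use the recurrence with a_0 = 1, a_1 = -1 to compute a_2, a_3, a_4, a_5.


Substitute y = sum_n a_n x^n.
y''(x) has coefficient (n+2)(n+1) a_{n+2} at x^n;
-3 y'(x) has coefficient -3 (n+1) a_{n+1} at x^n;
-7 y(x) has coefficient -7 a_n at x^n.
Matching x^n: (n+2)(n+1) a_{n+2} - 3 (n+1) a_{n+1} - 7 a_n = 0.
Thus a_{n+2} = [3 (n+1) a_{n+1} + 7 a_n] / ((n+1)(n+2)).

Check with a_0 = 1, a_1 = -1 (apply the recurrence for n = 0, 1, 2, 3): a_0 = 1, a_1 = -1, a_2 = 2, a_3 = 5/6, a_4 = 43/24, a_5 = 41/30.

a_(n+2) = [3 (n+1) a_(n+1) + 7 a_n] / ((n+1)(n+2)); check: a_0 = 1, a_1 = -1, a_2 = 2, a_3 = 5/6, a_4 = 43/24, a_5 = 41/30


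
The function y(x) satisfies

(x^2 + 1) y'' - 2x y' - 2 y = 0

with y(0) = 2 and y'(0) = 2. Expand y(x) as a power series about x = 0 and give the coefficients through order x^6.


Ansatz: y(x) = sum_{n>=0} a_n x^n, so y'(x) = sum_{n>=1} n a_n x^(n-1) and y''(x) = sum_{n>=2} n(n-1) a_n x^(n-2).
Substitute into P(x) y'' + Q(x) y' + R(x) y = 0 with P(x) = x^2 + 1, Q(x) = -2x, R(x) = -2, and match powers of x.
Initial conditions: a_0 = 2, a_1 = 2.
Setting the coefficient of each power of x to zero and solving order by order (substituting the coefficients already found):
  x^0: 2 a_2 - 2 a_0 = 0  ->  2 a_2 = 2 a_0 = 4  ->  a_2 = 2
  x^1: 6 a_3 - 4 a_1 = 0  ->  6 a_3 = 4 a_1 = 8  ->  a_3 = 4/3
  x^2: 12 a_4 - 4 a_2 = 0  ->  12 a_4 = 4 a_2 = 8  ->  a_4 = 2/3
  x^3: 20 a_5 - 2 a_3 = 0  ->  20 a_5 = 2 a_3 = 8/3  ->  a_5 = 2/15
  x^4: 30 a_6 + 2 a_4 = 0  ->  30 a_6 = -2 a_4 = -4/3  ->  a_6 = -2/45
Truncated series: y(x) = 2 + 2 x + 2 x^2 + (4/3) x^3 + (2/3) x^4 + (2/15) x^5 - (2/45) x^6 + O(x^7).

a_0 = 2; a_1 = 2; a_2 = 2; a_3 = 4/3; a_4 = 2/3; a_5 = 2/15; a_6 = -2/45


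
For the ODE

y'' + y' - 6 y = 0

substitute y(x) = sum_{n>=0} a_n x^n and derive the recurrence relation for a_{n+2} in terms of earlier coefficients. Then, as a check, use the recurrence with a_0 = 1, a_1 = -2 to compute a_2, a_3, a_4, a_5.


Substitute y = sum_n a_n x^n.
y''(x) has coefficient (n+2)(n+1) a_{n+2} at x^n;
y'(x) has coefficient (n+1) a_{n+1} at x^n;
-6 y(x) has coefficient -6 a_n at x^n.
Matching x^n: (n+2)(n+1) a_{n+2} + (n+1) a_{n+1} - 6 a_n = 0.
Thus a_{n+2} = [-(n+1) a_{n+1} + 6 a_n] / ((n+1)(n+2)).

Check with a_0 = 1, a_1 = -2 (apply the recurrence for n = 0, 1, 2, 3): a_0 = 1, a_1 = -2, a_2 = 4, a_3 = -10/3, a_4 = 17/6, a_5 = -47/30.

a_(n+2) = [-(n+1) a_(n+1) + 6 a_n] / ((n+1)(n+2)); check: a_0 = 1, a_1 = -2, a_2 = 4, a_3 = -10/3, a_4 = 17/6, a_5 = -47/30


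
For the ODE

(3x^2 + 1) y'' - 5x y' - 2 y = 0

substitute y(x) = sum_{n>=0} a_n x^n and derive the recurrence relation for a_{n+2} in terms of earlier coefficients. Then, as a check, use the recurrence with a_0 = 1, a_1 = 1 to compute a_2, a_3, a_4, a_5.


Substitute y = sum_n a_n x^n.
(1 + 3 x^2) y'' contributes (n+2)(n+1) a_{n+2} + 3 n(n-1) a_n at x^n.
-5 x y'(x) contributes -5 n a_n at x^n.
-2 y(x) contributes -2 a_n at x^n.
Matching x^n: (n+2)(n+1) a_{n+2} + (3 n(n-1) - 5 n - 2) a_n = 0.
Thus a_{n+2} = (-3 n(n-1) + 5 n + 2) / ((n+1)(n+2)) * a_n.

Check with a_0 = 1, a_1 = 1 (apply the recurrence for n = 0, 1, 2, 3): a_0 = 1, a_1 = 1, a_2 = 1, a_3 = 7/6, a_4 = 1/2, a_5 = -7/120.

a_(n+2) = (-3 n(n-1) + 5 n + 2) / ((n+1)(n+2)) * a_n; check: a_0 = 1, a_1 = 1, a_2 = 1, a_3 = 7/6, a_4 = 1/2, a_5 = -7/120


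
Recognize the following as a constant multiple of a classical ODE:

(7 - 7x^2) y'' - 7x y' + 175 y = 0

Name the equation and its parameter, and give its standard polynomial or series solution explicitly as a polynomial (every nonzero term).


All three coefficients share the factor 7; dividing through by 7 gives  (1 - x^2) y'' - x y' + 25 y = 0.
This matches the Chebyshev equation (1 - x^2) y'' - x y' + n^2 y = 0 (note the -x y' term, not -2x y') with n^2 = 25, so n = 5; the polynomial solution is T_5(x).
With y = sum_k a_k x^k, matching x^k gives (k+2)(k+1) a_{k+2} = (k^2 - n^2) a_k = (k - 5)(k + 5) a_k. The right side vanishes at k = 5, so the series with the parity of 5 terminates at degree 5.
Standard normalization: leading coefficient of T_n is 2^(n-1), so a_5 = 2^4 = 16. Work downward with a_k = (k+1)(k+2) a_{k+2} / ((k - 5)(k + 5)):
  a_3 = (4)(5)(16) / ((3 - 5)(3 + 5)) = 320/(-16) = -20
  a_1 = (2)(3)(-20) / ((1 - 5)(1 + 5)) = -120/(-24) = 5
Hence T_5(x) = 16 x^5 - 20 x^3 + 5 x.

T_5(x); series = 16 x^5 - 20 x^3 + 5 x


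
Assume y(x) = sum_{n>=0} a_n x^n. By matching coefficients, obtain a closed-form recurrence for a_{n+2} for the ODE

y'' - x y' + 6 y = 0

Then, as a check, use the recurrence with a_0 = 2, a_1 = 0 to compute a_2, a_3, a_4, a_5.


Substitute y = sum_n a_n x^n.
y''(x) has coefficient (n+2)(n+1) a_{n+2} at x^n;
-x y'(x) has coefficient -n a_n at x^n (shift);
6 y(x) has coefficient 6 a_n at x^n.
Matching x^n: (n+2)(n+1) a_{n+2} + (-n + 6) a_n = 0.
Thus a_{n+2} = (n - 6) / ((n+1)(n+2)) * a_n.

Check with a_0 = 2, a_1 = 0 (apply the recurrence for n = 0, 1, 2, 3): a_0 = 2, a_1 = 0, a_2 = -6, a_3 = 0, a_4 = 2, a_5 = 0.

a_(n+2) = (n - 6) / ((n+1)(n+2)) * a_n; check: a_0 = 2, a_1 = 0, a_2 = -6, a_3 = 0, a_4 = 2, a_5 = 0


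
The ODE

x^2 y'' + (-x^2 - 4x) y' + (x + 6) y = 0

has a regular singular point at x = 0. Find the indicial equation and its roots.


Divide by x^2 to reach normal form y'' + P_1(x) y' + P_2(x) y = 0 with P_1(x) = -1 - 4/x and P_2(x) = 1/x + 6/x^2.
x = 0 is a singular point because the y'-coefficient -1 - 4/x has a pole at x = 0 and the y-coefficient 1/x + 6/x^2 has a pole at x = 0.
It is a regular singular point because x P_1(x) = p(x) = -x - 4 and x^2 P_2(x) = q(x) = x + 6 are polynomials, hence analytic at x = 0.
p(0) = -4,  q(0) = 6.
Indicial equation: r(r-1) + p(0) r + q(0) = 0, i.e. r^2 + (p(0) - 1) r + q(0) = 0, i.e. r^2 - 5 r + 6 = 0.
Discriminant: (-5)^2 - 4(6) = 1, so r = (5 ± 1)/2.
Solving: r_1 = 3, r_2 = 2.

indicial: r^2 - 5 r + 6 = 0; roots r_1 = 3, r_2 = 2


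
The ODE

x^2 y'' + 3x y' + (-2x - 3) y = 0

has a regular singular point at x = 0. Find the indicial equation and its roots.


Divide by x^2 to reach normal form y'' + P_1(x) y' + P_2(x) y = 0 with P_1(x) = 3/x and P_2(x) = -2/x - 3/x^2.
x = 0 is a singular point because the y'-coefficient 3/x has a pole at x = 0 and the y-coefficient -2/x - 3/x^2 has a pole at x = 0.
It is a regular singular point because x P_1(x) = p(x) = 3 and x^2 P_2(x) = q(x) = -2x - 3 are polynomials, hence analytic at x = 0.
p(0) = 3,  q(0) = -3.
Indicial equation: r(r-1) + p(0) r + q(0) = 0, i.e. r^2 + (p(0) - 1) r + q(0) = 0, i.e. r^2 + 2 r - 3 = 0.
Discriminant: (2)^2 - 4(-3) = 16, so r = (-2 ± 4)/2.
Solving: r_1 = 1, r_2 = -3.

indicial: r^2 + 2 r - 3 = 0; roots r_1 = 1, r_2 = -3


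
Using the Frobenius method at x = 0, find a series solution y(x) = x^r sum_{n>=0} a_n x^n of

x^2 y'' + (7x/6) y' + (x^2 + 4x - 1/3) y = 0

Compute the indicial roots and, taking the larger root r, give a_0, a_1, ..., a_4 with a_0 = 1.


Write in Frobenius form y'' + (p(x)/x) y' + (q(x)/x^2) y = 0:
  p(x) = 7/6,  q(x) = x^2 + 4x - 1/3.
Indicial equation: r(r-1) + (7/6) r + (-1/3) = 0 -> roots r_1 = 1/2, r_2 = -2/3.
Take r = r_1 = 1/2. Let y(x) = x^r sum_{n>=0} a_n x^n with a_0 = 1.
Substitute y = x^r sum a_n x^n and match x^{r+n}. The recurrence is
  D(n) a_n + 4 a_{n-1} + 1 a_{n-2} = 0,  where D(n) = (r+n)(r+n-1) + (7/6)(r+n) + (-1/3).
  a_n = [-4 a_{n-1} - 1 a_{n-2}] / D(n).
Since the indicial polynomial factors as (r - r_1)(r - r_2), D(n) = (r_1 + n - r_1)(r_1 + n - r_2) = n(n + 7/6).
Evaluating step by step (a_0 = 1):
  n = 1: D(1) = 1(1 + 7/6) = 13/6; numerator = -4(1) = -4; a_1 = (-4)/(13/6) = -24/13
  n = 2: D(2) = 2(2 + 7/6) = 19/3; numerator = -4(-24/13) - 1(1) = 83/13; a_2 = (83/13)/(19/3) = 249/247
  n = 3: D(3) = 3(3 + 7/6) = 25/2; numerator = -4(249/247) - 1(-24/13) = -540/247; a_3 = (-540/247)/(25/2) = -216/1235
  n = 4: D(4) = 4(4 + 7/6) = 62/3; numerator = -4(-216/1235) - 1(249/247) = -381/1235; a_4 = (-381/1235)/(62/3) = -1143/76570

r = 1/2; a_0 = 1; a_1 = -24/13; a_2 = 249/247; a_3 = -216/1235; a_4 = -1143/76570


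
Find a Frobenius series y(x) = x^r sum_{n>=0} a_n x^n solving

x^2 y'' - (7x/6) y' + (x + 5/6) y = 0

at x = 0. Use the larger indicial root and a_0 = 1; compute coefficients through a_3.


Write in Frobenius form y'' + (p(x)/x) y' + (q(x)/x^2) y = 0:
  p(x) = -7/6,  q(x) = x + 5/6.
Indicial equation: r(r-1) + (-7/6) r + (5/6) = 0 -> roots r_1 = 5/3, r_2 = 1/2.
Take r = r_1 = 5/3. Let y(x) = x^r sum_{n>=0} a_n x^n with a_0 = 1.
Substitute y = x^r sum a_n x^n and match x^{r+n}. The recurrence is
  D(n) a_n + 1 a_{n-1} = 0,  where D(n) = (r+n)(r+n-1) + (-7/6)(r+n) + (5/6).
  a_n = -1 / D(n) * a_{n-1}.
Since the indicial polynomial factors as (r - r_1)(r - r_2), D(n) = (r_1 + n - r_1)(r_1 + n - r_2) = n(n + 7/6).
Evaluating step by step (a_0 = 1):
  n = 1: D(1) = 1(1 + 7/6) = 13/6; numerator = -1(1) = -1; a_1 = (-1)/(13/6) = -6/13
  n = 2: D(2) = 2(2 + 7/6) = 19/3; numerator = -1(-6/13) = 6/13; a_2 = (6/13)/(19/3) = 18/247
  n = 3: D(3) = 3(3 + 7/6) = 25/2; numerator = -1(18/247) = -18/247; a_3 = (-18/247)/(25/2) = -36/6175

r = 5/3; a_0 = 1; a_1 = -6/13; a_2 = 18/247; a_3 = -36/6175


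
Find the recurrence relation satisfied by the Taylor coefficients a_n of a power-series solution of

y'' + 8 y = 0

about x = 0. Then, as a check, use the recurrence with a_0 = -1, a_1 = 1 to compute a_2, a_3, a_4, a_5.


Substitute y = sum_n a_n x^n into y'' + (const) y = 0.
y''(x) = sum_{n>=0} (n+2)(n+1) a_{n+2} x^n.
The ODE becomes sum_n [(n+2)(n+1) a_{n+2} + 8 a_n] x^n = 0.
Setting each coefficient to zero gives the recurrence:
  (n+2)(n+1) a_{n+2} + 8 a_n = 0,
  a_{n+2} = -8 / ((n+1)(n+2)) a_n.

Check with a_0 = -1, a_1 = 1 (apply the recurrence for n = 0, 1, 2, 3): a_0 = -1, a_1 = 1, a_2 = 4, a_3 = -4/3, a_4 = -8/3, a_5 = 8/15.

a_{n+2} = -8/((n+1)(n+2)) * a_n; check: a_0 = -1, a_1 = 1, a_2 = 4, a_3 = -4/3, a_4 = -8/3, a_5 = 8/15


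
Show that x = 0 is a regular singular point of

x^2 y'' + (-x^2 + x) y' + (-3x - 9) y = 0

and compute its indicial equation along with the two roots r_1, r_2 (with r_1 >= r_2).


Divide by x^2 to reach normal form y'' + P_1(x) y' + P_2(x) y = 0 with P_1(x) = -1 + 1/x and P_2(x) = -3/x - 9/x^2.
x = 0 is a singular point because the y'-coefficient -1 + 1/x has a pole at x = 0 and the y-coefficient -3/x - 9/x^2 has a pole at x = 0.
It is a regular singular point because x P_1(x) = p(x) = 1 - x and x^2 P_2(x) = q(x) = -3x - 9 are polynomials, hence analytic at x = 0.
p(0) = 1,  q(0) = -9.
Indicial equation: r(r-1) + p(0) r + q(0) = 0, i.e. r^2 + (p(0) - 1) r + q(0) = 0, i.e. r^2 - 9 = 0.
Discriminant: (0)^2 - 4(-9) = 36, so r = (0 ± 6)/2.
Solving: r_1 = 3, r_2 = -3.

indicial: r^2 - 9 = 0; roots r_1 = 3, r_2 = -3


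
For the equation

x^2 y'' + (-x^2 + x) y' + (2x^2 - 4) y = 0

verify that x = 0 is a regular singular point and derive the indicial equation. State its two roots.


Divide by x^2 to reach normal form y'' + P_1(x) y' + P_2(x) y = 0 with P_1(x) = -1 + 1/x and P_2(x) = 2 - 4/x^2.
x = 0 is a singular point because the y'-coefficient -1 + 1/x has a pole at x = 0 and the y-coefficient 2 - 4/x^2 has a pole at x = 0.
It is a regular singular point because x P_1(x) = p(x) = 1 - x and x^2 P_2(x) = q(x) = 2x^2 - 4 are polynomials, hence analytic at x = 0.
p(0) = 1,  q(0) = -4.
Indicial equation: r(r-1) + p(0) r + q(0) = 0, i.e. r^2 + (p(0) - 1) r + q(0) = 0, i.e. r^2 - 4 = 0.
Discriminant: (0)^2 - 4(-4) = 16, so r = (0 ± 4)/2.
Solving: r_1 = 2, r_2 = -2.

indicial: r^2 - 4 = 0; roots r_1 = 2, r_2 = -2


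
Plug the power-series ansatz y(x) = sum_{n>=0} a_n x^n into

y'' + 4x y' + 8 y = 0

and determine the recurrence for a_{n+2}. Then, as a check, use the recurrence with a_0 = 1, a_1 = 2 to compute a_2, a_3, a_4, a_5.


Substitute y = sum_n a_n x^n.
y''(x) has coefficient (n+2)(n+1) a_{n+2} at x^n;
4 x y'(x) has coefficient 4 n a_n at x^n (shift);
8 y(x) has coefficient 8 a_n at x^n.
Matching x^n: (n+2)(n+1) a_{n+2} + (4n + 8) a_n = 0.
Thus a_{n+2} = (-4n - 8) / ((n+1)(n+2)) * a_n.

Check with a_0 = 1, a_1 = 2 (apply the recurrence for n = 0, 1, 2, 3): a_0 = 1, a_1 = 2, a_2 = -4, a_3 = -4, a_4 = 16/3, a_5 = 4.

a_(n+2) = (-4n - 8) / ((n+1)(n+2)) * a_n; check: a_0 = 1, a_1 = 2, a_2 = -4, a_3 = -4, a_4 = 16/3, a_5 = 4


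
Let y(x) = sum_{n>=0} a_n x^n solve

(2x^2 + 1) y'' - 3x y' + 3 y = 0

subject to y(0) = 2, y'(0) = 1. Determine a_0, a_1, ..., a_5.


Ansatz: y(x) = sum_{n>=0} a_n x^n, so y'(x) = sum_{n>=1} n a_n x^(n-1) and y''(x) = sum_{n>=2} n(n-1) a_n x^(n-2).
Substitute into P(x) y'' + Q(x) y' + R(x) y = 0 with P(x) = 2x^2 + 1, Q(x) = -3x, R(x) = 3, and match powers of x.
Initial conditions: a_0 = 2, a_1 = 1.
Setting the coefficient of each power of x to zero and solving order by order (substituting the coefficients already found):
  x^0: 2 a_2 + 3 a_0 = 0  ->  2 a_2 = -3 a_0 = -6  ->  a_2 = -3
  x^1: 6 a_3 = 0  ->  a_3 = 0
  x^2: 12 a_4 + a_2 = 0  ->  12 a_4 = -a_2 = 3  ->  a_4 = 1/4
  x^3: 20 a_5 + 6 a_3 = 0  ->  20 a_5 = -6 a_3 = 0  ->  a_5 = 0
Truncated series: y(x) = 2 + x - 3 x^2 + (1/4) x^4 + O(x^6).

a_0 = 2; a_1 = 1; a_2 = -3; a_3 = 0; a_4 = 1/4; a_5 = 0


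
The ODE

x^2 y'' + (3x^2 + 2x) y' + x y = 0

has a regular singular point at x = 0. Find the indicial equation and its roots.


Divide by x^2 to reach normal form y'' + P_1(x) y' + P_2(x) y = 0 with P_1(x) = 3 + 2/x and P_2(x) = 1/x.
x = 0 is a singular point because the y'-coefficient 3 + 2/x has a pole at x = 0 and the y-coefficient 1/x has a pole at x = 0.
It is a regular singular point because x P_1(x) = p(x) = 3x + 2 and x^2 P_2(x) = q(x) = x are polynomials, hence analytic at x = 0.
p(0) = 2,  q(0) = 0.
Indicial equation: r(r-1) + p(0) r + q(0) = 0, i.e. r^2 + (p(0) - 1) r + q(0) = 0, i.e. r^2 + 1 r = 0.
Discriminant: (1)^2 - 4(0) = 1, so r = (-1 ± 1)/2.
Solving: r_1 = 0, r_2 = -1.

indicial: r^2 + 1 r = 0; roots r_1 = 0, r_2 = -1


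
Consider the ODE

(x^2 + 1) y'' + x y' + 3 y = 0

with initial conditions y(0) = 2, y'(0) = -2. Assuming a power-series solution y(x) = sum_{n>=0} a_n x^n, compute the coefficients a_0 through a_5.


Ansatz: y(x) = sum_{n>=0} a_n x^n, so y'(x) = sum_{n>=1} n a_n x^(n-1) and y''(x) = sum_{n>=2} n(n-1) a_n x^(n-2).
Substitute into P(x) y'' + Q(x) y' + R(x) y = 0 with P(x) = x^2 + 1, Q(x) = x, R(x) = 3, and match powers of x.
Initial conditions: a_0 = 2, a_1 = -2.
Setting the coefficient of each power of x to zero and solving order by order (substituting the coefficients already found):
  x^0: 2 a_2 + 3 a_0 = 0  ->  2 a_2 = -3 a_0 = -6  ->  a_2 = -3
  x^1: 6 a_3 + 4 a_1 = 0  ->  6 a_3 = -4 a_1 = 8  ->  a_3 = 4/3
  x^2: 12 a_4 + 7 a_2 = 0  ->  12 a_4 = -7 a_2 = 21  ->  a_4 = 7/4
  x^3: 20 a_5 + 12 a_3 = 0  ->  20 a_5 = -12 a_3 = -16  ->  a_5 = -4/5
Truncated series: y(x) = 2 - 2 x - 3 x^2 + (4/3) x^3 + (7/4) x^4 - (4/5) x^5 + O(x^6).

a_0 = 2; a_1 = -2; a_2 = -3; a_3 = 4/3; a_4 = 7/4; a_5 = -4/5


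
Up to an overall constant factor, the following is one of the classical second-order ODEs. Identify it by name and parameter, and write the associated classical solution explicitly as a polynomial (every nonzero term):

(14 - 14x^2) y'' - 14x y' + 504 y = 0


All three coefficients share the factor 14; dividing through by 14 gives  (1 - x^2) y'' - x y' + 36 y = 0.
This matches the Chebyshev equation (1 - x^2) y'' - x y' + n^2 y = 0 (note the -x y' term, not -2x y') with n^2 = 36, so n = 6; the polynomial solution is T_6(x).
With y = sum_k a_k x^k, matching x^k gives (k+2)(k+1) a_{k+2} = (k^2 - n^2) a_k = (k - 6)(k + 6) a_k. The right side vanishes at k = 6, so the series with the parity of 6 terminates at degree 6.
Standard normalization: leading coefficient of T_n is 2^(n-1), so a_6 = 2^5 = 32. Work downward with a_k = (k+1)(k+2) a_{k+2} / ((k - 6)(k + 6)):
  a_4 = (5)(6)(32) / ((4 - 6)(4 + 6)) = 960/(-20) = -48
  a_2 = (3)(4)(-48) / ((2 - 6)(2 + 6)) = -576/(-32) = 18
  a_0 = (1)(2)(18) / ((0 - 6)(0 + 6)) = 36/(-36) = -1
Hence T_6(x) = 32 x^6 - 48 x^4 + 18 x^2 - 1.

T_6(x); series = 32 x^6 - 48 x^4 + 18 x^2 - 1


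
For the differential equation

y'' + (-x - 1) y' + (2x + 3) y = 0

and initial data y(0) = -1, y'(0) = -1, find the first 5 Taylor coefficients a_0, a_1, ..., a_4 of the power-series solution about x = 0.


Ansatz: y(x) = sum_{n>=0} a_n x^n, so y'(x) = sum_{n>=1} n a_n x^(n-1) and y''(x) = sum_{n>=2} n(n-1) a_n x^(n-2).
Substitute into P(x) y'' + Q(x) y' + R(x) y = 0 with P(x) = 1, Q(x) = -x - 1, R(x) = 2x + 3, and match powers of x.
Initial conditions: a_0 = -1, a_1 = -1.
Setting the coefficient of each power of x to zero and solving order by order (substituting the coefficients already found):
  x^0: 2 a_2 - a_1 + 3 a_0 = 0  ->  2 a_2 = a_1 - 3 a_0 = 2  ->  a_2 = 1
  x^1: 6 a_3 - 2 a_2 + 2 a_1 + 2 a_0 = 0  ->  6 a_3 = 2 a_2 - 2 a_1 - 2 a_0 = 6  ->  a_3 = 1
  x^2: 12 a_4 - 3 a_3 + a_2 + 2 a_1 = 0  ->  12 a_4 = 3 a_3 - a_2 - 2 a_1 = 4  ->  a_4 = 1/3
Truncated series: y(x) = -1 - x + x^2 + x^3 + (1/3) x^4 + O(x^5).

a_0 = -1; a_1 = -1; a_2 = 1; a_3 = 1; a_4 = 1/3


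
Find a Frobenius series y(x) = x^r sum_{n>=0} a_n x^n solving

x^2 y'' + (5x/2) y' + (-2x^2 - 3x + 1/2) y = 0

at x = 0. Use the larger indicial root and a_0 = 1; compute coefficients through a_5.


Write in Frobenius form y'' + (p(x)/x) y' + (q(x)/x^2) y = 0:
  p(x) = 5/2,  q(x) = -2x^2 - 3x + 1/2.
Indicial equation: r(r-1) + (5/2) r + (1/2) = 0 -> roots r_1 = -1/2, r_2 = -1.
Take r = r_1 = -1/2. Let y(x) = x^r sum_{n>=0} a_n x^n with a_0 = 1.
Substitute y = x^r sum a_n x^n and match x^{r+n}. The recurrence is
  D(n) a_n - 3 a_{n-1} - 2 a_{n-2} = 0,  where D(n) = (r+n)(r+n-1) + (5/2)(r+n) + (1/2).
  a_n = [3 a_{n-1} + 2 a_{n-2}] / D(n).
Since the indicial polynomial factors as (r - r_1)(r - r_2), D(n) = (r_1 + n - r_1)(r_1 + n - r_2) = n(n + 1/2).
Evaluating step by step (a_0 = 1):
  n = 1: D(1) = 1(1 + 1/2) = 3/2; numerator = 3(1) = 3; a_1 = (3)/(3/2) = 2
  n = 2: D(2) = 2(2 + 1/2) = 5; numerator = 3(2) + 2(1) = 8; a_2 = (8)/(5) = 8/5
  n = 3: D(3) = 3(3 + 1/2) = 21/2; numerator = 3(8/5) + 2(2) = 44/5; a_3 = (44/5)/(21/2) = 88/105
  n = 4: D(4) = 4(4 + 1/2) = 18; numerator = 3(88/105) + 2(8/5) = 40/7; a_4 = (40/7)/(18) = 20/63
  n = 5: D(5) = 5(5 + 1/2) = 55/2; numerator = 3(20/63) + 2(88/105) = 92/35; a_5 = (92/35)/(55/2) = 184/1925

r = -1/2; a_0 = 1; a_1 = 2; a_2 = 8/5; a_3 = 88/105; a_4 = 20/63; a_5 = 184/1925


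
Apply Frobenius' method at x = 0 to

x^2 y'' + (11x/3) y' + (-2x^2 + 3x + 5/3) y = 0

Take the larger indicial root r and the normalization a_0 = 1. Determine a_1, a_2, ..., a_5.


Write in Frobenius form y'' + (p(x)/x) y' + (q(x)/x^2) y = 0:
  p(x) = 11/3,  q(x) = -2x^2 + 3x + 5/3.
Indicial equation: r(r-1) + (11/3) r + (5/3) = 0 -> roots r_1 = -1, r_2 = -5/3.
Take r = r_1 = -1. Let y(x) = x^r sum_{n>=0} a_n x^n with a_0 = 1.
Substitute y = x^r sum a_n x^n and match x^{r+n}. The recurrence is
  D(n) a_n + 3 a_{n-1} - 2 a_{n-2} = 0,  where D(n) = (r+n)(r+n-1) + (11/3)(r+n) + (5/3).
  a_n = [-3 a_{n-1} + 2 a_{n-2}] / D(n).
Since the indicial polynomial factors as (r - r_1)(r - r_2), D(n) = (r_1 + n - r_1)(r_1 + n - r_2) = n(n + 2/3).
Evaluating step by step (a_0 = 1):
  n = 1: D(1) = 1(1 + 2/3) = 5/3; numerator = -3(1) = -3; a_1 = (-3)/(5/3) = -9/5
  n = 2: D(2) = 2(2 + 2/3) = 16/3; numerator = -3(-9/5) + 2(1) = 37/5; a_2 = (37/5)/(16/3) = 111/80
  n = 3: D(3) = 3(3 + 2/3) = 11; numerator = -3(111/80) + 2(-9/5) = -621/80; a_3 = (-621/80)/(11) = -621/880
  n = 4: D(4) = 4(4 + 2/3) = 56/3; numerator = -3(-621/880) + 2(111/80) = 861/176; a_4 = (861/176)/(56/3) = 369/1408
  n = 5: D(5) = 5(5 + 2/3) = 85/3; numerator = -3(369/1408) + 2(-621/880) = -15471/7040; a_5 = (-15471/7040)/(85/3) = -46413/598400

r = -1; a_0 = 1; a_1 = -9/5; a_2 = 111/80; a_3 = -621/880; a_4 = 369/1408; a_5 = -46413/598400


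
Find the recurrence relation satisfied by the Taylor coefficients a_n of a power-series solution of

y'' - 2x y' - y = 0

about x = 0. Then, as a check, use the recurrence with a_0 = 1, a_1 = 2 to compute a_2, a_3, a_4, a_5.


Substitute y = sum_n a_n x^n.
y''(x) has coefficient (n+2)(n+1) a_{n+2} at x^n;
-2 x y'(x) has coefficient -2 n a_n at x^n (shift);
-y(x) has coefficient -1 a_n at x^n.
Matching x^n: (n+2)(n+1) a_{n+2} + (-2n - 1) a_n = 0.
Thus a_{n+2} = (2n + 1) / ((n+1)(n+2)) * a_n.

Check with a_0 = 1, a_1 = 2 (apply the recurrence for n = 0, 1, 2, 3): a_0 = 1, a_1 = 2, a_2 = 1/2, a_3 = 1, a_4 = 5/24, a_5 = 7/20.

a_(n+2) = (2n + 1) / ((n+1)(n+2)) * a_n; check: a_0 = 1, a_1 = 2, a_2 = 1/2, a_3 = 1, a_4 = 5/24, a_5 = 7/20


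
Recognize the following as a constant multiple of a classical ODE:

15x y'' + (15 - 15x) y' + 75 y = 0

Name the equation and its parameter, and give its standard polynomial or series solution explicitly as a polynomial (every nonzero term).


All three coefficients share the factor 15; dividing through by 15 gives  x y'' + (1 - x) y' + 5 y = 0.
This matches the Laguerre equation x y'' + (1 - x) y' + n y = 0 with n = 5; the polynomial solution is L_5(x).
With y = sum_k a_k x^k, matching x^k gives (k+1)k a_{k+1} + (k+1) a_{k+1} - k a_k + n a_k = 0, i.e. (k+1)^2 a_{k+1} = (k - n) a_k = (k - 5) a_k. The right side vanishes at k = 5, so the series terminates at degree 5.
Standard normalization L_n(0) = 1 gives a_0 = 1. Work upward with a_{k+1} = (k - 5) a_k / (k+1)^2:
  a_1 = (0 - 5)(1) / 1^2 = -5/1 = -5
  a_2 = (1 - 5)(-5) / 2^2 = 20/4 = 5
  a_3 = (2 - 5)(5) / 3^2 = -15/9 = -5/3
  a_4 = (3 - 5)(-5/3) / 4^2 = (10/3)/16 = 5/24
  a_5 = (4 - 5)(5/24) / 5^2 = (-5/24)/25 = -1/120
Hence L_5(x) = -x^5/120 + 5 x^4/24 - 5 x^3/3 + 5 x^2 - 5 x + 1.

L_5(x); series = -x^5/120 + 5 x^4/24 - 5 x^3/3 + 5 x^2 - 5 x + 1


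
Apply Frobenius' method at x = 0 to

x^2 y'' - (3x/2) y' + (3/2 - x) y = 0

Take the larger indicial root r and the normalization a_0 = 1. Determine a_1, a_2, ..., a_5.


Write in Frobenius form y'' + (p(x)/x) y' + (q(x)/x^2) y = 0:
  p(x) = -3/2,  q(x) = 3/2 - x.
Indicial equation: r(r-1) + (-3/2) r + (3/2) = 0 -> roots r_1 = 3/2, r_2 = 1.
Take r = r_1 = 3/2. Let y(x) = x^r sum_{n>=0} a_n x^n with a_0 = 1.
Substitute y = x^r sum a_n x^n and match x^{r+n}. The recurrence is
  D(n) a_n - 1 a_{n-1} = 0,  where D(n) = (r+n)(r+n-1) + (-3/2)(r+n) + (3/2).
  a_n = 1 / D(n) * a_{n-1}.
Since the indicial polynomial factors as (r - r_1)(r - r_2), D(n) = (r_1 + n - r_1)(r_1 + n - r_2) = n(n + 1/2).
Evaluating step by step (a_0 = 1):
  n = 1: D(1) = 1(1 + 1/2) = 3/2; numerator = 1(1) = 1; a_1 = (1)/(3/2) = 2/3
  n = 2: D(2) = 2(2 + 1/2) = 5; numerator = 1(2/3) = 2/3; a_2 = (2/3)/(5) = 2/15
  n = 3: D(3) = 3(3 + 1/2) = 21/2; numerator = 1(2/15) = 2/15; a_3 = (2/15)/(21/2) = 4/315
  n = 4: D(4) = 4(4 + 1/2) = 18; numerator = 1(4/315) = 4/315; a_4 = (4/315)/(18) = 2/2835
  n = 5: D(5) = 5(5 + 1/2) = 55/2; numerator = 1(2/2835) = 2/2835; a_5 = (2/2835)/(55/2) = 4/155925

r = 3/2; a_0 = 1; a_1 = 2/3; a_2 = 2/15; a_3 = 4/315; a_4 = 2/2835; a_5 = 4/155925


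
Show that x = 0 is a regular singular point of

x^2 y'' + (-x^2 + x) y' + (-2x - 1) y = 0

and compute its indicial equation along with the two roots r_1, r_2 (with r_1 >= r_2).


Divide by x^2 to reach normal form y'' + P_1(x) y' + P_2(x) y = 0 with P_1(x) = -1 + 1/x and P_2(x) = -2/x - 1/x^2.
x = 0 is a singular point because the y'-coefficient -1 + 1/x has a pole at x = 0 and the y-coefficient -2/x - 1/x^2 has a pole at x = 0.
It is a regular singular point because x P_1(x) = p(x) = 1 - x and x^2 P_2(x) = q(x) = -2x - 1 are polynomials, hence analytic at x = 0.
p(0) = 1,  q(0) = -1.
Indicial equation: r(r-1) + p(0) r + q(0) = 0, i.e. r^2 + (p(0) - 1) r + q(0) = 0, i.e. r^2 - 1 = 0.
Discriminant: (0)^2 - 4(-1) = 4, so r = (0 ± 2)/2.
Solving: r_1 = 1, r_2 = -1.

indicial: r^2 - 1 = 0; roots r_1 = 1, r_2 = -1


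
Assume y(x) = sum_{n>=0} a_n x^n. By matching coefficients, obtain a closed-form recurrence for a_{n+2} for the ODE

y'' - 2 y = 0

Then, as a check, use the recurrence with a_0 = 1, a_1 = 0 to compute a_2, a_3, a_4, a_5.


Substitute y = sum_n a_n x^n into y'' + (const) y = 0.
y''(x) = sum_{n>=0} (n+2)(n+1) a_{n+2} x^n.
The ODE becomes sum_n [(n+2)(n+1) a_{n+2} - 2 a_n] x^n = 0.
Setting each coefficient to zero gives the recurrence:
  (n+2)(n+1) a_{n+2} - 2 a_n = 0,
  a_{n+2} = 2 / ((n+1)(n+2)) a_n.

Check with a_0 = 1, a_1 = 0 (apply the recurrence for n = 0, 1, 2, 3): a_0 = 1, a_1 = 0, a_2 = 1, a_3 = 0, a_4 = 1/6, a_5 = 0.

a_{n+2} = 2/((n+1)(n+2)) * a_n; check: a_0 = 1, a_1 = 0, a_2 = 1, a_3 = 0, a_4 = 1/6, a_5 = 0


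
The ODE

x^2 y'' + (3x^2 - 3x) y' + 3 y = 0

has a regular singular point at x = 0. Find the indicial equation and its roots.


Divide by x^2 to reach normal form y'' + P_1(x) y' + P_2(x) y = 0 with P_1(x) = 3 - 3/x and P_2(x) = 3/x^2.
x = 0 is a singular point because the y'-coefficient 3 - 3/x has a pole at x = 0 and the y-coefficient 3/x^2 has a pole at x = 0.
It is a regular singular point because x P_1(x) = p(x) = 3x - 3 and x^2 P_2(x) = q(x) = 3 are polynomials, hence analytic at x = 0.
p(0) = -3,  q(0) = 3.
Indicial equation: r(r-1) + p(0) r + q(0) = 0, i.e. r^2 + (p(0) - 1) r + q(0) = 0, i.e. r^2 - 4 r + 3 = 0.
Discriminant: (-4)^2 - 4(3) = 4, so r = (4 ± 2)/2.
Solving: r_1 = 3, r_2 = 1.

indicial: r^2 - 4 r + 3 = 0; roots r_1 = 3, r_2 = 1


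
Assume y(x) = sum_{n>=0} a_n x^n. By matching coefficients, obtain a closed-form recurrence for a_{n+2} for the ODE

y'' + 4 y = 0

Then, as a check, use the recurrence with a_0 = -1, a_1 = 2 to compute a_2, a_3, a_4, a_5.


Substitute y = sum_n a_n x^n into y'' + (const) y = 0.
y''(x) = sum_{n>=0} (n+2)(n+1) a_{n+2} x^n.
The ODE becomes sum_n [(n+2)(n+1) a_{n+2} + 4 a_n] x^n = 0.
Setting each coefficient to zero gives the recurrence:
  (n+2)(n+1) a_{n+2} + 4 a_n = 0,
  a_{n+2} = -4 / ((n+1)(n+2)) a_n.

Check with a_0 = -1, a_1 = 2 (apply the recurrence for n = 0, 1, 2, 3): a_0 = -1, a_1 = 2, a_2 = 2, a_3 = -4/3, a_4 = -2/3, a_5 = 4/15.

a_{n+2} = -4/((n+1)(n+2)) * a_n; check: a_0 = -1, a_1 = 2, a_2 = 2, a_3 = -4/3, a_4 = -2/3, a_5 = 4/15


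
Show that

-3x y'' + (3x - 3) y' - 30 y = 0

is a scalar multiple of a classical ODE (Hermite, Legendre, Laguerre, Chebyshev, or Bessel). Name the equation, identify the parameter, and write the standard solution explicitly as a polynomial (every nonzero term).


All three coefficients share the factor -3; dividing through by -3 gives  x y'' + (1 - x) y' + 10 y = 0.
This matches the Laguerre equation x y'' + (1 - x) y' + n y = 0 with n = 10; the polynomial solution is L_10(x).
With y = sum_k a_k x^k, matching x^k gives (k+1)k a_{k+1} + (k+1) a_{k+1} - k a_k + n a_k = 0, i.e. (k+1)^2 a_{k+1} = (k - n) a_k = (k - 10) a_k. The right side vanishes at k = 10, so the series terminates at degree 10.
Standard normalization L_n(0) = 1 gives a_0 = 1. Work upward with a_{k+1} = (k - 10) a_k / (k+1)^2:
  a_1 = (0 - 10)(1) / 1^2 = -10/1 = -10
  a_2 = (1 - 10)(-10) / 2^2 = 90/4 = 45/2
  a_3 = (2 - 10)(45/2) / 3^2 = -180/9 = -20
  a_4 = (3 - 10)(-20) / 4^2 = 140/16 = 35/4
  a_5 = (4 - 10)(35/4) / 5^2 = (-105/2)/25 = -21/10
  a_6 = (5 - 10)(-21/10) / 6^2 = (21/2)/36 = 7/24
  a_7 = (6 - 10)(7/24) / 7^2 = (-7/6)/49 = -1/42
  a_8 = (7 - 10)(-1/42) / 8^2 = (1/14)/64 = 1/896
  a_9 = (8 - 10)(1/896) / 9^2 = (-1/448)/81 = -1/36288
  a_10 = (9 - 10)(-1/36288) / 10^2 = (1/36288)/100 = 1/3628800
Hence L_10(x) = x^10/3628800 - x^9/36288 + x^8/896 - x^7/42 + 7 x^6/24 - 21 x^5/10 + 35 x^4/4 - 20 x^3 + 45 x^2/2 - 10 x + 1.

L_10(x); series = x^10/3628800 - x^9/36288 + x^8/896 - x^7/42 + 7 x^6/24 - 21 x^5/10 + 35 x^4/4 - 20 x^3 + 45 x^2/2 - 10 x + 1


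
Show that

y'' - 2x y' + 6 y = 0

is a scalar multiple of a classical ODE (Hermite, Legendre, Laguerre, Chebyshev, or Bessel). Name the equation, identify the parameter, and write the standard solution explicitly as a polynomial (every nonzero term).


The equation is already in a standard form:  y'' - 2x y' + 6 y = 0.
This matches the Hermite equation y'' - 2x y' + 2n y = 0 with 2n = 6, so n = 3; the polynomial solution is H_3(x).
With y = sum_k a_k x^k, matching x^k gives (k+2)(k+1) a_{k+2} = 2(k - n) a_k = 2(k - 3) a_k. The right side vanishes at k = 3, so the series with the parity of 3 terminates at degree 3.
Standard normalization: leading coefficient of H_n is 2^n, so a_3 = 2^3 = 8. Work downward with a_k = (k+1)(k+2) a_{k+2} / (2(k - n)):
  a_1 = (2)(3)(8) / (2(1 - 3)) = 48/(-4) = -12
Hence H_3(x) = 8 x^3 - 12 x.

H_3(x); series = 8 x^3 - 12 x


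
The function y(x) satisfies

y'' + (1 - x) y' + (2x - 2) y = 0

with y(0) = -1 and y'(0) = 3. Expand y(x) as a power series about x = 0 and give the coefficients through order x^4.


Ansatz: y(x) = sum_{n>=0} a_n x^n, so y'(x) = sum_{n>=1} n a_n x^(n-1) and y''(x) = sum_{n>=2} n(n-1) a_n x^(n-2).
Substitute into P(x) y'' + Q(x) y' + R(x) y = 0 with P(x) = 1, Q(x) = 1 - x, R(x) = 2x - 2, and match powers of x.
Initial conditions: a_0 = -1, a_1 = 3.
Setting the coefficient of each power of x to zero and solving order by order (substituting the coefficients already found):
  x^0: 2 a_2 + a_1 - 2 a_0 = 0  ->  2 a_2 = -a_1 + 2 a_0 = -5  ->  a_2 = -5/2
  x^1: 6 a_3 + 2 a_2 - 3 a_1 + 2 a_0 = 0  ->  6 a_3 = -2 a_2 + 3 a_1 - 2 a_0 = 16  ->  a_3 = 8/3
  x^2: 12 a_4 + 3 a_3 - 4 a_2 + 2 a_1 = 0  ->  12 a_4 = -3 a_3 + 4 a_2 - 2 a_1 = -24  ->  a_4 = -2
Truncated series: y(x) = -1 + 3 x - (5/2) x^2 + (8/3) x^3 - 2 x^4 + O(x^5).

a_0 = -1; a_1 = 3; a_2 = -5/2; a_3 = 8/3; a_4 = -2


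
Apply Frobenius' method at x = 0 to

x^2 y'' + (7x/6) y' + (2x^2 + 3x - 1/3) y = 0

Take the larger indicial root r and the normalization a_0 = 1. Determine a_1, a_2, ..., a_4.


Write in Frobenius form y'' + (p(x)/x) y' + (q(x)/x^2) y = 0:
  p(x) = 7/6,  q(x) = 2x^2 + 3x - 1/3.
Indicial equation: r(r-1) + (7/6) r + (-1/3) = 0 -> roots r_1 = 1/2, r_2 = -2/3.
Take r = r_1 = 1/2. Let y(x) = x^r sum_{n>=0} a_n x^n with a_0 = 1.
Substitute y = x^r sum a_n x^n and match x^{r+n}. The recurrence is
  D(n) a_n + 3 a_{n-1} + 2 a_{n-2} = 0,  where D(n) = (r+n)(r+n-1) + (7/6)(r+n) + (-1/3).
  a_n = [-3 a_{n-1} - 2 a_{n-2}] / D(n).
Since the indicial polynomial factors as (r - r_1)(r - r_2), D(n) = (r_1 + n - r_1)(r_1 + n - r_2) = n(n + 7/6).
Evaluating step by step (a_0 = 1):
  n = 1: D(1) = 1(1 + 7/6) = 13/6; numerator = -3(1) = -3; a_1 = (-3)/(13/6) = -18/13
  n = 2: D(2) = 2(2 + 7/6) = 19/3; numerator = -3(-18/13) - 2(1) = 28/13; a_2 = (28/13)/(19/3) = 84/247
  n = 3: D(3) = 3(3 + 7/6) = 25/2; numerator = -3(84/247) - 2(-18/13) = 432/247; a_3 = (432/247)/(25/2) = 864/6175
  n = 4: D(4) = 4(4 + 7/6) = 62/3; numerator = -3(864/6175) - 2(84/247) = -6792/6175; a_4 = (-6792/6175)/(62/3) = -10188/191425

r = 1/2; a_0 = 1; a_1 = -18/13; a_2 = 84/247; a_3 = 864/6175; a_4 = -10188/191425


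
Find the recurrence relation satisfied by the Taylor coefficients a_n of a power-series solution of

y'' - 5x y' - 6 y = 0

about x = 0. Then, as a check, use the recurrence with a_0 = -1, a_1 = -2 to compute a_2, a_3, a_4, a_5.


Substitute y = sum_n a_n x^n.
y''(x) has coefficient (n+2)(n+1) a_{n+2} at x^n;
-5 x y'(x) has coefficient -5 n a_n at x^n (shift);
-6 y(x) has coefficient -6 a_n at x^n.
Matching x^n: (n+2)(n+1) a_{n+2} + (-5n - 6) a_n = 0.
Thus a_{n+2} = (5n + 6) / ((n+1)(n+2)) * a_n.

Check with a_0 = -1, a_1 = -2 (apply the recurrence for n = 0, 1, 2, 3): a_0 = -1, a_1 = -2, a_2 = -3, a_3 = -11/3, a_4 = -4, a_5 = -77/20.

a_(n+2) = (5n + 6) / ((n+1)(n+2)) * a_n; check: a_0 = -1, a_1 = -2, a_2 = -3, a_3 = -11/3, a_4 = -4, a_5 = -77/20


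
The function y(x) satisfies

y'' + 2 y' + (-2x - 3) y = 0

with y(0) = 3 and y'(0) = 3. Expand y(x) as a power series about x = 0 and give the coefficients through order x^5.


Ansatz: y(x) = sum_{n>=0} a_n x^n, so y'(x) = sum_{n>=1} n a_n x^(n-1) and y''(x) = sum_{n>=2} n(n-1) a_n x^(n-2).
Substitute into P(x) y'' + Q(x) y' + R(x) y = 0 with P(x) = 1, Q(x) = 2, R(x) = -2x - 3, and match powers of x.
Initial conditions: a_0 = 3, a_1 = 3.
Setting the coefficient of each power of x to zero and solving order by order (substituting the coefficients already found):
  x^0: 2 a_2 + 2 a_1 - 3 a_0 = 0  ->  2 a_2 = -2 a_1 + 3 a_0 = 3  ->  a_2 = 3/2
  x^1: 6 a_3 + 4 a_2 - 3 a_1 - 2 a_0 = 0  ->  6 a_3 = -4 a_2 + 3 a_1 + 2 a_0 = 9  ->  a_3 = 3/2
  x^2: 12 a_4 + 6 a_3 - 3 a_2 - 2 a_1 = 0  ->  12 a_4 = -6 a_3 + 3 a_2 + 2 a_1 = 3/2  ->  a_4 = 1/8
  x^3: 20 a_5 + 8 a_4 - 3 a_3 - 2 a_2 = 0  ->  20 a_5 = -8 a_4 + 3 a_3 + 2 a_2 = 13/2  ->  a_5 = 13/40
Truncated series: y(x) = 3 + 3 x + (3/2) x^2 + (3/2) x^3 + (1/8) x^4 + (13/40) x^5 + O(x^6).

a_0 = 3; a_1 = 3; a_2 = 3/2; a_3 = 3/2; a_4 = 1/8; a_5 = 13/40


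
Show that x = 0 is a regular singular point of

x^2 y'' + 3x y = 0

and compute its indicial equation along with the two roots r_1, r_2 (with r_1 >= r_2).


Divide by x^2 to reach normal form y'' + P_1(x) y' + P_2(x) y = 0 with P_1(x) = 0 and P_2(x) = 3/x.
x = 0 is a singular point because the y-coefficient 3/x has a pole at x = 0.
It is a regular singular point because x P_1(x) = p(x) = 0 and x^2 P_2(x) = q(x) = 3x are polynomials, hence analytic at x = 0.
p(0) = 0,  q(0) = 0.
Indicial equation: r(r-1) + p(0) r + q(0) = 0, i.e. r^2 + (p(0) - 1) r + q(0) = 0, i.e. r^2 - 1 r = 0.
Discriminant: (-1)^2 - 4(0) = 1, so r = (1 ± 1)/2.
Solving: r_1 = 1, r_2 = 0.

indicial: r^2 - 1 r = 0; roots r_1 = 1, r_2 = 0


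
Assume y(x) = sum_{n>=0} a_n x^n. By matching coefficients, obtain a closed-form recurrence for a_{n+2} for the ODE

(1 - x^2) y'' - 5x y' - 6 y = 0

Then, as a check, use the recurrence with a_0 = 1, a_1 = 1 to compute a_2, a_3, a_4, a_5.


Substitute y = sum_n a_n x^n.
(1 - 1 x^2) y'' contributes (n+2)(n+1) a_{n+2} - n(n-1) a_n at x^n.
-5 x y'(x) contributes -5 n a_n at x^n.
-6 y(x) contributes -6 a_n at x^n.
Matching x^n: (n+2)(n+1) a_{n+2} + (-n(n-1) - 5 n - 6) a_n = 0.
Thus a_{n+2} = (n(n-1) + 5 n + 6) / ((n+1)(n+2)) * a_n.

Check with a_0 = 1, a_1 = 1 (apply the recurrence for n = 0, 1, 2, 3): a_0 = 1, a_1 = 1, a_2 = 3, a_3 = 11/6, a_4 = 9/2, a_5 = 99/40.

a_(n+2) = (n(n-1) + 5 n + 6) / ((n+1)(n+2)) * a_n; check: a_0 = 1, a_1 = 1, a_2 = 3, a_3 = 11/6, a_4 = 9/2, a_5 = 99/40


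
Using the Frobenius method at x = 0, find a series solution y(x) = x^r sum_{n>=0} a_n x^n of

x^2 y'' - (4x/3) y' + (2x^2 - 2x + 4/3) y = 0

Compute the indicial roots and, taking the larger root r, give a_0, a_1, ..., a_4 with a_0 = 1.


Write in Frobenius form y'' + (p(x)/x) y' + (q(x)/x^2) y = 0:
  p(x) = -4/3,  q(x) = 2x^2 - 2x + 4/3.
Indicial equation: r(r-1) + (-4/3) r + (4/3) = 0 -> roots r_1 = 4/3, r_2 = 1.
Take r = r_1 = 4/3. Let y(x) = x^r sum_{n>=0} a_n x^n with a_0 = 1.
Substitute y = x^r sum a_n x^n and match x^{r+n}. The recurrence is
  D(n) a_n - 2 a_{n-1} + 2 a_{n-2} = 0,  where D(n) = (r+n)(r+n-1) + (-4/3)(r+n) + (4/3).
  a_n = [2 a_{n-1} - 2 a_{n-2}] / D(n).
Since the indicial polynomial factors as (r - r_1)(r - r_2), D(n) = (r_1 + n - r_1)(r_1 + n - r_2) = n(n + 1/3).
Evaluating step by step (a_0 = 1):
  n = 1: D(1) = 1(1 + 1/3) = 4/3; numerator = 2(1) = 2; a_1 = (2)/(4/3) = 3/2
  n = 2: D(2) = 2(2 + 1/3) = 14/3; numerator = 2(3/2) - 2(1) = 1; a_2 = (1)/(14/3) = 3/14
  n = 3: D(3) = 3(3 + 1/3) = 10; numerator = 2(3/14) - 2(3/2) = -18/7; a_3 = (-18/7)/(10) = -9/35
  n = 4: D(4) = 4(4 + 1/3) = 52/3; numerator = 2(-9/35) - 2(3/14) = -33/35; a_4 = (-33/35)/(52/3) = -99/1820

r = 4/3; a_0 = 1; a_1 = 3/2; a_2 = 3/14; a_3 = -9/35; a_4 = -99/1820


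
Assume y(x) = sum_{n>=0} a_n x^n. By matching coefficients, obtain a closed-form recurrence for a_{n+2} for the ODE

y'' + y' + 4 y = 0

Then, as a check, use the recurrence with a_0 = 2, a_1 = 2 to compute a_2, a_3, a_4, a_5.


Substitute y = sum_n a_n x^n.
y''(x) has coefficient (n+2)(n+1) a_{n+2} at x^n;
y'(x) has coefficient (n+1) a_{n+1} at x^n;
4 y(x) has coefficient 4 a_n at x^n.
Matching x^n: (n+2)(n+1) a_{n+2} + (n+1) a_{n+1} + 4 a_n = 0.
Thus a_{n+2} = [-(n+1) a_{n+1} - 4 a_n] / ((n+1)(n+2)).

Check with a_0 = 2, a_1 = 2 (apply the recurrence for n = 0, 1, 2, 3): a_0 = 2, a_1 = 2, a_2 = -5, a_3 = 1/3, a_4 = 19/12, a_5 = -23/60.

a_(n+2) = [-(n+1) a_(n+1) - 4 a_n] / ((n+1)(n+2)); check: a_0 = 2, a_1 = 2, a_2 = -5, a_3 = 1/3, a_4 = 19/12, a_5 = -23/60
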